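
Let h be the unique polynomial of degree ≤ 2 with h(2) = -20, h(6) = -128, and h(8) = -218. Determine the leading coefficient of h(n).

Write h(n) = an^2 + bn + c. Substituting each data point gives a linear system:
  4a + 2b + c = -20
  36a + 6b + c = -128
  64a + 8b + c = -218
Solving the system yields a = -3, b = -3, c = -2.
So h(n) = -3n^2 - 3n - 2.
The leading coefficient is -3.

-3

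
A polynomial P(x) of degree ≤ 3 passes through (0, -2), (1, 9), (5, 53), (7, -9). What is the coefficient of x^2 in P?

6

Write P(x) = ax^3 + bx^2 + cx + d. Substituting each data point gives a linear system:
  d = -2
  a + b + c + d = 9
  125a + 25b + 5c + d = 53
  343a + 49b + 7c + d = -9
Solving the system yields a = -1, b = 6, c = 6, d = -2.
So P(x) = -x³ + 6x² + 6x - 2.
The coefficient of x^2 is 6.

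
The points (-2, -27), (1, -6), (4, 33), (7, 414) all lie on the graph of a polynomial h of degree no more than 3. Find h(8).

Forward differences of the values at s = -2, 1, 4, 7:
  h  : -27  -6  33  414
  Δ  : 21  39  381
  Δ^2: 18  342
  Δ^3: 324
The third differences are constant, confirming degree 3.
Interpolating (Newton forward form) and evaluating at s = 8 gives h(8) = 673.

673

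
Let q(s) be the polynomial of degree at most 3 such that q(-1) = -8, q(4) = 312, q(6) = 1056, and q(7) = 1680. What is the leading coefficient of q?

Write q(s) = as^3 + bs^2 + cs + d. Substituting each data point gives a linear system:
  -a + b - c + d = -8
  64a + 16b + 4c + d = 312
  216a + 36b + 6c + d = 1056
  343a + 49b + 7c + d = 1680
Solving the system yields a = 5, b = -1, c = 2, d = 0.
So q(s) = 5s^3 - s^2 + 2s.
The leading coefficient is 5.

5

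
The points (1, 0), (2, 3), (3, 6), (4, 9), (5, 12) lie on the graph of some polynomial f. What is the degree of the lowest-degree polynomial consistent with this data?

1

Forward differences of the values at t = 1, 2, 3, 4, 5:
  f  : 0  3  6  9  12
  Δ  : 3  3  3  3
  Δ^2: 0  0  0
  Δ^3: 0  0
  Δ^4: 0
The first differences are constant (3) and nonzero, while all higher differences vanish, so the minimal degree is 1.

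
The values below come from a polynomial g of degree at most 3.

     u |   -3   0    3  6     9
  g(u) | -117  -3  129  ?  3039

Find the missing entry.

On equispaced nodes a degree-3 polynomial has vanishing fourth forward difference, so
  g(-3) - 4·g(0) + 6·g(3) - 4·g(6) + g(9) = 0.
Substituting the known values and solving for g(6):
  -4·g(6) = -3708
  g(6) = 927.

927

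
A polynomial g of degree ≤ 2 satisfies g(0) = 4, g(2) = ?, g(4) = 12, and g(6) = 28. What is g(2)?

The 3 known points determine the degree-2 polynomial uniquely.
Write g(n) = an^2 + bn + c. Substituting each data point gives a linear system:
  c = 4
  16a + 4b + c = 12
  36a + 6b + c = 28
Solving the system yields a = 1, b = -2, c = 4.
So g(n) = n^2 - 2n + 4.
Then g(2) = 4.

4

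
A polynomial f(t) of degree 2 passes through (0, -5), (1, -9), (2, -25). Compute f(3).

-53

Write f(t) = at^2 + bt + c. Substituting each data point gives a linear system:
  c = -5
  a + b + c = -9
  4a + 2b + c = -25
Solving the system yields a = -6, b = 2, c = -5.
So f(t) = -6t² + 2t - 5.
Then f(3) = -53.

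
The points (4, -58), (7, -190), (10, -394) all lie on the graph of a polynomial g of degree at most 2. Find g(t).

Write g(t) = at^2 + bt + c. Substituting each data point gives a linear system:
  16a + 4b + c = -58
  49a + 7b + c = -190
  100a + 10b + c = -394
Solving the system yields a = -4, b = 0, c = 6.
So g(t) = -4t² + 6.
Check: g(4) = -58. ✓

g(t) = -4t^2 + 6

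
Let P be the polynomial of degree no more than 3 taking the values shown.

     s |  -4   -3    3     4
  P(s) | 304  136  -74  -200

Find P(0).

4

Write P(s) = as^3 + bs^2 + cs + d. Substituting each data point gives a linear system:
  -64a + 16b - 4c + d = 304
  -27a + 9b - 3c + d = 136
  27a + 9b + 3c + d = -74
  64a + 16b + 4c + d = -200
Solving the system yields a = -4, b = 3, c = 1, d = 4.
So P(s) = -4s^3 + 3s^2 + s + 4.
Then P(0) = 4.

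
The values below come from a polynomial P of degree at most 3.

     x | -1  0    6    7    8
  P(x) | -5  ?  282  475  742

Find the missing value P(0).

6

The 4 known points determine the degree-3 polynomial uniquely.
Write P(x) = ax^3 + bx^2 + cx + d. Substituting each data point gives a linear system:
  -a + b - c + d = -5
  216a + 36b + 6c + d = 282
  343a + 49b + 7c + d = 475
  512a + 64b + 8c + d = 742
Solving the system yields a = 2, b = -5, c = 4, d = 6.
So P(x) = 2x³ - 5x² + 4x + 6.
Then P(0) = 6.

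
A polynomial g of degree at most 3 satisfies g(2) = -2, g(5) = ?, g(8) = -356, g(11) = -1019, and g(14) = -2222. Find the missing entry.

-71

The 4 known points determine the degree-3 polynomial uniquely.
Write g(n) = an^3 + bn^2 + cn + d. Substituting each data point gives a linear system:
  8a + 4b + 2c + d = -2
  512a + 64b + 8c + d = -356
  1331a + 121b + 11c + d = -1019
  2744a + 196b + 14c + d = -2222
Solving the system yields a = -1, b = 3, c = -5, d = 4.
So g(n) = -n³ + 3n² - 5n + 4.
Then g(5) = -71.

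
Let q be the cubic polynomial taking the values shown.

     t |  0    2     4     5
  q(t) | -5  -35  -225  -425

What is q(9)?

Write q(t) = at^3 + bt^2 + ct + d. Substituting each data point gives a linear system:
  d = -5
  8a + 4b + 2c + d = -35
  64a + 16b + 4c + d = -225
  125a + 25b + 5c + d = -425
Solving the system yields a = -3, b = -2, c = 1, d = -5.
So q(t) = -3t³ - 2t² + t - 5.
Then q(9) = -2345.

-2345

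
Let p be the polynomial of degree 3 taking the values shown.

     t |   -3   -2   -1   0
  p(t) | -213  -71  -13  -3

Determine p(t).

p(t) = 6t^3 - 6t^2 - 2t - 3

Write p(t) = at^3 + bt^2 + ct + d. Substituting each data point gives a linear system:
  -27a + 9b - 3c + d = -213
  -8a + 4b - 2c + d = -71
  -a + b - c + d = -13
  d = -3
Solving the system yields a = 6, b = -6, c = -2, d = -3.
So p(t) = 6t³ - 6t² - 2t - 3.
Check: p(-1) = -13. ✓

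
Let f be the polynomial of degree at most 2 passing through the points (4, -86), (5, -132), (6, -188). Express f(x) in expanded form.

Write f(x) = ax^2 + bx + c. Substituting each data point gives a linear system:
  16a + 4b + c = -86
  25a + 5b + c = -132
  36a + 6b + c = -188
Solving the system yields a = -5, b = -1, c = -2.
So f(x) = -5x^2 - x - 2.
Check: f(5) = -132. ✓

f(x) = -5x^2 - x - 2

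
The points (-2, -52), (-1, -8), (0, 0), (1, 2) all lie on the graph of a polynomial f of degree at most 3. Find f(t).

f(t) = 5t^3 - 3t^2

Using the Lagrange interpolation formula with nodes -2, -1, 0, 1:
  L_0(t) = (t + 1)t(t - 1) / -6
  L_1(t) = (t + 2)t(t - 1) / 2
  L_2(t) = (t + 2)(t + 1)(t - 1) / -2
  L_3(t) = (t + 2)(t + 1)t / 6
Then f(t) = -52·L_0(t) - 8·L_1(t) + 0·L_2(t) + 2·L_3(t).
Expanding and collecting terms gives f(t) = 5t^3 - 3t^2.
Check: f(1) = 2. ✓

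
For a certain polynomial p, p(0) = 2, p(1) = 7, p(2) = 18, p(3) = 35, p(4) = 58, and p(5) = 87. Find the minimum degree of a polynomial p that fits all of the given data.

2

Forward differences of the values at u = 0, 1, 2, 3, 4, 5:
  p  : 2  7  18  35  58  87
  Δ  : 5  11  17  23  29
  Δ^2: 6  6  6  6
  Δ^3: 0  0  0
  Δ^4: 0  0
  Δ^5: 0
The second differences are constant (6) and nonzero, while all higher differences vanish, so the minimal degree is 2.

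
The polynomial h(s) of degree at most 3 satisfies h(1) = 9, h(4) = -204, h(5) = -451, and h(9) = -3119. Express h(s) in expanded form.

h(s) = -5s^3 + 6s^2 + 4s + 4

Using the Lagrange interpolation formula with nodes 1, 4, 5, 9:
  L_0(s) = (s - 4)(s - 5)(s - 9) / -96
  L_1(s) = (s - 1)(s - 5)(s - 9) / 15
  L_2(s) = (s - 1)(s - 4)(s - 9) / -16
  L_3(s) = (s - 1)(s - 4)(s - 5) / 160
Then h(s) = 9·L_0(s) - 204·L_1(s) - 451·L_2(s) - 3119·L_3(s).
Expanding and collecting terms gives h(s) = -5s³ + 6s² + 4s + 4.
Check: h(9) = -3119. ✓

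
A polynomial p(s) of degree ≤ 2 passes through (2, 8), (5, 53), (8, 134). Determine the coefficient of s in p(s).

1

Write p(s) = as^2 + bs + c. Substituting each data point gives a linear system:
  4a + 2b + c = 8
  25a + 5b + c = 53
  64a + 8b + c = 134
Solving the system yields a = 2, b = 1, c = -2.
So p(s) = 2s^2 + s - 2.
The coefficient of s is 1.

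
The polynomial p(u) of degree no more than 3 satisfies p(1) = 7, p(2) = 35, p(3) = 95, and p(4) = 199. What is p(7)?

Using the Lagrange interpolation formula with nodes 1, 2, 3, 4:
  L_0(u) = (u - 2)(u - 3)(u - 4) / -6
  L_1(u) = (u - 1)(u - 3)(u - 4) / 2
  L_2(u) = (u - 1)(u - 2)(u - 4) / -2
  L_3(u) = (u - 1)(u - 2)(u - 3) / 6
Then p(u) = 7·L_0(u) + 35·L_1(u) + 95·L_2(u) + 199·L_3(u).
Expanding and collecting terms gives p(u) = 2u^3 + 4u^2 + 2u - 1.
Evaluating at u = 7: p(7) = 895.

895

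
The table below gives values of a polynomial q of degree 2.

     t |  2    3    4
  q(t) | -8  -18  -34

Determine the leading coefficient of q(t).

-3

Write q(t) = at^2 + bt + c. Substituting each data point gives a linear system:
  4a + 2b + c = -8
  9a + 3b + c = -18
  16a + 4b + c = -34
Solving the system yields a = -3, b = 5, c = -6.
So q(t) = -3t^2 + 5t - 6.
The leading coefficient is -3.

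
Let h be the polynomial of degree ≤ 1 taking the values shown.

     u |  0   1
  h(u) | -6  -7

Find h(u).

Write h(u) = au + b. Substituting each data point gives a linear system:
  b = -6
  a + b = -7
Solving the system yields a = -1, b = -6.
So h(u) = -u - 6.
Check: h(0) = -6. ✓

h(u) = -u - 6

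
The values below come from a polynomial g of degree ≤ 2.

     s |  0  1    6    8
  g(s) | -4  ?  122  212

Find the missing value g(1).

The 3 known points determine the degree-2 polynomial uniquely.
Write g(s) = as^2 + bs + c. Substituting each data point gives a linear system:
  c = -4
  36a + 6b + c = 122
  64a + 8b + c = 212
Solving the system yields a = 3, b = 3, c = -4.
So g(s) = 3s^2 + 3s - 4.
Then g(1) = 2.

2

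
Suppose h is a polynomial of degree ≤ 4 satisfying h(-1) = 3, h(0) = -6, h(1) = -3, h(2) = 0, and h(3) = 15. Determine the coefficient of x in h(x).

1

Write h(x) = ax^4 + bx^3 + cx^2 + dx + e. Substituting each data point gives a linear system:
  a - b + c - d + e = 3
  e = -6
  a + b + c + d + e = -3
  16a + 8b + 4c + 2d + e = 0
  81a + 27b + 9c + 3d + e = 15
Solving the system yields a = 1, b = -4, c = 5, d = 1, e = -6.
So h(x) = x^4 - 4x^3 + 5x^2 + x - 6.
The coefficient of x is 1.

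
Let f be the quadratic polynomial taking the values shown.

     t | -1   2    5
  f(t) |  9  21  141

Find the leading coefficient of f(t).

6

Write f(t) = at^2 + bt + c. Substituting each data point gives a linear system:
  a - b + c = 9
  4a + 2b + c = 21
  25a + 5b + c = 141
Solving the system yields a = 6, b = -2, c = 1.
So f(t) = 6t^2 - 2t + 1.
The leading coefficient is 6.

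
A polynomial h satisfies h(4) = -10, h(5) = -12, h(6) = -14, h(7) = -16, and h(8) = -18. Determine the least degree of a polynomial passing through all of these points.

1

Forward differences of the values at s = 4, 5, 6, 7, 8:
  h  : -10  -12  -14  -16  -18
  Δ  : -2  -2  -2  -2
  Δ^2: 0  0  0
  Δ^3: 0  0
  Δ^4: 0
The first differences are constant (-2) and nonzero, while all higher differences vanish, so the minimal degree is 1.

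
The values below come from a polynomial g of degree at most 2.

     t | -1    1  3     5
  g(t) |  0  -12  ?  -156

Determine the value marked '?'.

The 3 known points determine the degree-2 polynomial uniquely.
Write g(t) = at^2 + bt + c. Substituting each data point gives a linear system:
  a - b + c = 0
  a + b + c = -12
  25a + 5b + c = -156
Solving the system yields a = -5, b = -6, c = -1.
So g(t) = -5t^2 - 6t - 1.
Then g(3) = -64.

-64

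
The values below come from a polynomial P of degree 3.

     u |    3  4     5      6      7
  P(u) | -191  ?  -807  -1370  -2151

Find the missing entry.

-426

On equispaced nodes a degree-3 polynomial has vanishing fourth forward difference, so
  P(3) - 4·P(4) + 6·P(5) - 4·P(6) + P(7) = 0.
Substituting the known values and solving for P(4):
  -4·P(4) = 1704
  P(4) = -426.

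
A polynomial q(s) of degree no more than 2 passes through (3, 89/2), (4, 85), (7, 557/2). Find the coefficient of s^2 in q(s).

Write q(s) = as^2 + bs + c. Substituting each data point gives a linear system:
  9a + 3b + c = 89/2
  16a + 4b + c = 85
  49a + 7b + c = 557/2
Solving the system yields a = 6, b = -3/2, c = -5.
So q(s) = 6s^2 - (3/2)s - 5.
The leading coefficient is 6.

6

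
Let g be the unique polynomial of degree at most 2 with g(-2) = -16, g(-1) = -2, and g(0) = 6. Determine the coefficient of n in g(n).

5

Write g(n) = an^2 + bn + c. Substituting each data point gives a linear system:
  4a - 2b + c = -16
  a - b + c = -2
  c = 6
Solving the system yields a = -3, b = 5, c = 6.
So g(n) = -3n² + 5n + 6.
The coefficient of n is 5.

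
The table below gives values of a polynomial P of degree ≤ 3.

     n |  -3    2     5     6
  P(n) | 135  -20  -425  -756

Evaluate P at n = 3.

Using the Lagrange interpolation formula with nodes -3, 2, 5, 6:
  L_0(n) = (n - 2)(n - 5)(n - 6) / -360
  L_1(n) = (n + 3)(n - 5)(n - 6) / 60
  L_2(n) = (n + 3)(n - 2)(n - 6) / -24
  L_3(n) = (n + 3)(n - 2)(n - 5) / 36
Then P(n) = 135·L_0(n) - 20·L_1(n) - 425·L_2(n) - 756·L_3(n).
Expanding and collecting terms gives P(n) = -4n^3 + 3n^2.
Evaluating at n = 3: P(3) = -81.

-81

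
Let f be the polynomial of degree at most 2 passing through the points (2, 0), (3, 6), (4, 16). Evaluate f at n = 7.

70

Using the Lagrange interpolation formula with nodes 2, 3, 4:
  L_0(n) = (n - 3)(n - 4) / 2
  L_1(n) = (n - 2)(n - 4) / -1
  L_2(n) = (n - 2)(n - 3) / 2
Then f(n) = 0·L_0(n) + 6·L_1(n) + 16·L_2(n).
Expanding and collecting terms gives f(n) = 2n^2 - 4n.
Evaluating at n = 7: f(7) = 70.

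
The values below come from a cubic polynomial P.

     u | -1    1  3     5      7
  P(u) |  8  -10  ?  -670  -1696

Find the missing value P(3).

The 4 known points determine the degree-3 polynomial uniquely.
Write P(u) = au^3 + bu^2 + cu + d. Substituting each data point gives a linear system:
  -a + b - c + d = 8
  a + b + c + d = -10
  125a + 25b + 5c + d = -670
  343a + 49b + 7c + d = -1696
Solving the system yields a = -4, b = -6, c = -5, d = 5.
So P(u) = -4u^3 - 6u^2 - 5u + 5.
Then P(3) = -172.

-172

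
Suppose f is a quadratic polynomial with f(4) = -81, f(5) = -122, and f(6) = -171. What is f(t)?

f(t) = -4t^2 - 5t + 3

Using the Lagrange interpolation formula with nodes 4, 5, 6:
  L_0(t) = (t - 5)(t - 6) / 2
  L_1(t) = (t - 4)(t - 6) / -1
  L_2(t) = (t - 4)(t - 5) / 2
Then f(t) = -81·L_0(t) - 122·L_1(t) - 171·L_2(t).
Expanding and collecting terms gives f(t) = -4t² - 5t + 3.
Check: f(6) = -171. ✓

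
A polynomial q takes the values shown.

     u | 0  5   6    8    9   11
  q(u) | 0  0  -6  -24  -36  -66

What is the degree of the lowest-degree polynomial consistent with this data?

2

Divided differences on the nodes 0, 5, 6, 8, 9, 11:
  order 0: 0  0  -6  -24  -36  -66
  order 1: 0  -6  -9  -12  -15
  order 2: -1  -1  -1  -1
  order 3: 0  0  0
  order 4: 0  0
  order 5: 0
The order-2 divided differences are all -1 (nonzero) and every higher order vanishes, so the data lies on a polynomial of degree exactly 2.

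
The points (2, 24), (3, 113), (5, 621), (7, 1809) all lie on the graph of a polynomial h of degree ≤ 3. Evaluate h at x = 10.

5496

Write h(x) = ax^3 + bx^2 + cx + d. Substituting each data point gives a linear system:
  8a + 4b + 2c + d = 24
  27a + 9b + 3c + d = 113
  125a + 25b + 5c + d = 621
  343a + 49b + 7c + d = 1809
Solving the system yields a = 6, b = -5, c = 0, d = -4.
So h(x) = 6x^3 - 5x^2 - 4.
Then h(10) = 5496.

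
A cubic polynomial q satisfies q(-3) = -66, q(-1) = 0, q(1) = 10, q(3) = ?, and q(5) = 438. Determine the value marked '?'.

The 4 known points determine the degree-3 polynomial uniquely.
Write q(t) = at^3 + bt^2 + ct + d. Substituting each data point gives a linear system:
  -27a + 9b - 3c + d = -66
  -a + b - c + d = 0
  a + b + c + d = 10
  125a + 25b + 5c + d = 438
Solving the system yields a = 3, b = 2, c = 2, d = 3.
So q(t) = 3t³ + 2t² + 2t + 3.
Then q(3) = 108.

108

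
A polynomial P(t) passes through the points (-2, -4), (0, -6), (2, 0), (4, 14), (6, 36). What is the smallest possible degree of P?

Forward differences of the values at t = -2, 0, 2, 4, 6:
  P  : -4  -6  0  14  36
  Δ  : -2  6  14  22
  Δ^2: 8  8  8
  Δ^3: 0  0
  Δ^4: 0
The second differences are constant (8) and nonzero, while all higher differences vanish, so the minimal degree is 2.

2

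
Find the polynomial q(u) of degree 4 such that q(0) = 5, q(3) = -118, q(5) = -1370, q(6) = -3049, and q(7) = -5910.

Write q(u) = au^4 + bu^3 + cu^2 + du + e. Substituting each data point gives a linear system:
  e = 5
  81a + 27b + 9c + 3d + e = -118
  625a + 125b + 25c + 5d + e = -1370
  1296a + 216b + 36c + 6d + e = -3049
  2401a + 343b + 49c + 7d + e = -5910
Solving the system yields a = -3, b = 3, c = 6, d = -5, e = 5.
So q(u) = -3u⁴ + 3u³ + 6u² - 5u + 5.
Check: q(7) = -5910. ✓

q(u) = -3u^4 + 3u^3 + 6u^2 - 5u + 5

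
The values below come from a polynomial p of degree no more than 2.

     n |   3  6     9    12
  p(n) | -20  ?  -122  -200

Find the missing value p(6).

On equispaced nodes a degree-2 polynomial has vanishing third forward difference, so
  - p(3) + 3·p(6) - 3·p(9) + p(12) = 0.
Substituting the known values and solving for p(6):
  3·p(6) = -186
  p(6) = -62.

-62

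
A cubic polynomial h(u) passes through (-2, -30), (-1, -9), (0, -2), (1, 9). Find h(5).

Write h(u) = au^3 + bu^2 + cu + d. Substituting each data point gives a linear system:
  -8a + 4b - 2c + d = -30
  -a + b - c + d = -9
  d = -2
  a + b + c + d = 9
Solving the system yields a = 3, b = 2, c = 6, d = -2.
So h(u) = 3u^3 + 2u^2 + 6u - 2.
Then h(5) = 453.

453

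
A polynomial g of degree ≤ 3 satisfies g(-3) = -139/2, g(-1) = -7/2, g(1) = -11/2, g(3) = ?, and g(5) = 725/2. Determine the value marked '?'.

The 4 known points determine the degree-3 polynomial uniquely.
Write g(t) = at^3 + bt^2 + ct + d. Substituting each data point gives a linear system:
  -27a + 9b - 3c + d = -139/2
  -a + b - c + d = -7/2
  a + b + c + d = -11/2
  125a + 25b + 5c + d = 725/2
Solving the system yields a = 3, b = 1/2, c = -4, d = -5.
So g(t) = 3t^3 + (1/2)t^2 - 4t - 5.
Then g(3) = 137/2.

137/2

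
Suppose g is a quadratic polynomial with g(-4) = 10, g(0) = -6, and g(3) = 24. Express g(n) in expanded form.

Using the Lagrange interpolation formula with nodes -4, 0, 3:
  L_0(n) = n(n - 3) / 28
  L_1(n) = (n + 4)(n - 3) / -12
  L_2(n) = (n + 4)n / 21
Then g(n) = 10·L_0(n) - 6·L_1(n) + 24·L_2(n).
Expanding and collecting terms gives g(n) = 2n^2 + 4n - 6.
Check: g(3) = 24. ✓

g(n) = 2n^2 + 4n - 6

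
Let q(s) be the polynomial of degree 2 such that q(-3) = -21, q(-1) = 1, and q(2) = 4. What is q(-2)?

-8

Write q(s) = as^2 + bs + c. Substituting each data point gives a linear system:
  9a - 3b + c = -21
  a - b + c = 1
  4a + 2b + c = 4
Solving the system yields a = -2, b = 3, c = 6.
So q(s) = -2s² + 3s + 6.
Then q(-2) = -8.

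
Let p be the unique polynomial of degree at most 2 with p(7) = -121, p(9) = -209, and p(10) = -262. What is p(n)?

p(n) = -3n^2 + 4n - 2

Using the Lagrange interpolation formula with nodes 7, 9, 10:
  L_0(n) = (n - 9)(n - 10) / 6
  L_1(n) = (n - 7)(n - 10) / -2
  L_2(n) = (n - 7)(n - 9) / 3
Then p(n) = -121·L_0(n) - 209·L_1(n) - 262·L_2(n).
Expanding and collecting terms gives p(n) = -3n² + 4n - 2.
Check: p(9) = -209. ✓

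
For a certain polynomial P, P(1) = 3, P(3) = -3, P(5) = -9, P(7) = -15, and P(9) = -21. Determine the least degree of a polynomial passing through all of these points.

Forward differences of the values at x = 1, 3, 5, 7, 9:
  P  : 3  -3  -9  -15  -21
  Δ  : -6  -6  -6  -6
  Δ^2: 0  0  0
  Δ^3: 0  0
  Δ^4: 0
The first differences are constant (-6) and nonzero, while all higher differences vanish, so the minimal degree is 1.

1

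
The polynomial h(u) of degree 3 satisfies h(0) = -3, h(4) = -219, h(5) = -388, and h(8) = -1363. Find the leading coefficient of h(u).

Write h(u) = au^3 + bu^2 + cu + d. Substituting each data point gives a linear system:
  d = -3
  64a + 16b + 4c + d = -219
  125a + 25b + 5c + d = -388
  512a + 64b + 8c + d = -1363
Solving the system yields a = -2, b = -5, c = -2, d = -3.
So h(u) = -2u³ - 5u² - 2u - 3.
The leading coefficient is -2.

-2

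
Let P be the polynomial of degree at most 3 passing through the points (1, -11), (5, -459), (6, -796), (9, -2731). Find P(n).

Write P(n) = an^3 + bn^2 + cn + d. Substituting each data point gives a linear system:
  a + b + c + d = -11
  125a + 25b + 5c + d = -459
  216a + 36b + 6c + d = -796
  729a + 81b + 9c + d = -2731
Solving the system yields a = -4, b = 3, c = -6, d = -4.
So P(n) = -4n^3 + 3n^2 - 6n - 4.
Check: P(9) = -2731. ✓

P(n) = -4n^3 + 3n^2 - 6n - 4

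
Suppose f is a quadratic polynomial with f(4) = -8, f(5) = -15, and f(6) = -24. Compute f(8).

Write f(n) = an^2 + bn + c. Substituting each data point gives a linear system:
  16a + 4b + c = -8
  25a + 5b + c = -15
  36a + 6b + c = -24
Solving the system yields a = -1, b = 2, c = 0.
So f(n) = -n² + 2n.
Then f(8) = -48.

-48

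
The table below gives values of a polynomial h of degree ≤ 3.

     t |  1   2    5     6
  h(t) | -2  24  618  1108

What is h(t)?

Using the Lagrange interpolation formula with nodes 1, 2, 5, 6:
  L_0(t) = (t - 2)(t - 5)(t - 6) / -20
  L_1(t) = (t - 1)(t - 5)(t - 6) / 12
  L_2(t) = (t - 1)(t - 2)(t - 6) / -12
  L_3(t) = (t - 1)(t - 2)(t - 5) / 20
Then h(t) = -2·L_0(t) + 24·L_1(t) + 618·L_2(t) + 1108·L_3(t).
Expanding and collecting terms gives h(t) = 6t³ - 5t² - t - 2.
Check: h(6) = 1108. ✓

h(t) = 6t^3 - 5t^2 - t - 2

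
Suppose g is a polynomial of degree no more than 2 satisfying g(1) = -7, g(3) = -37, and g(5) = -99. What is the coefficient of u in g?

1

Write g(u) = au^2 + bu + c. Substituting each data point gives a linear system:
  a + b + c = -7
  9a + 3b + c = -37
  25a + 5b + c = -99
Solving the system yields a = -4, b = 1, c = -4.
So g(u) = -4u² + u - 4.
The coefficient of u is 1.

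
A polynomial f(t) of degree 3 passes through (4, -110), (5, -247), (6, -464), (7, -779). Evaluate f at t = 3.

-35

Using the Lagrange interpolation formula with nodes 4, 5, 6, 7:
  L_0(t) = (t - 5)(t - 6)(t - 7) / -6
  L_1(t) = (t - 4)(t - 6)(t - 7) / 2
  L_2(t) = (t - 4)(t - 5)(t - 7) / -2
  L_3(t) = (t - 4)(t - 5)(t - 6) / 6
Then f(t) = -110·L_0(t) - 247·L_1(t) - 464·L_2(t) - 779·L_3(t).
Expanding and collecting terms gives f(t) = -3t^3 + 5t^2 + t - 2.
Evaluating at t = 3: f(3) = -35.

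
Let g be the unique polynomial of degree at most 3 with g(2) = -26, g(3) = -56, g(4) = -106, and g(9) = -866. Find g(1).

Using the Lagrange interpolation formula with nodes 2, 3, 4, 9:
  L_0(n) = (n - 3)(n - 4)(n - 9) / -14
  L_1(n) = (n - 2)(n - 4)(n - 9) / 6
  L_2(n) = (n - 2)(n - 3)(n - 9) / -10
  L_3(n) = (n - 2)(n - 3)(n - 4) / 210
Then g(n) = -26·L_0(n) - 56·L_1(n) - 106·L_2(n) - 866·L_3(n).
Expanding and collecting terms gives g(n) = -n^3 - n^2 - 6n - 2.
Evaluating at n = 1: g(1) = -10.

-10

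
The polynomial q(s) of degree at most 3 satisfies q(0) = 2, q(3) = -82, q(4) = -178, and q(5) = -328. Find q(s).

q(s) = -2s^3 - 3s^2 - s + 2

Write q(s) = as^3 + bs^2 + cs + d. Substituting each data point gives a linear system:
  d = 2
  27a + 9b + 3c + d = -82
  64a + 16b + 4c + d = -178
  125a + 25b + 5c + d = -328
Solving the system yields a = -2, b = -3, c = -1, d = 2.
So q(s) = -2s^3 - 3s^2 - s + 2.
Check: q(5) = -328. ✓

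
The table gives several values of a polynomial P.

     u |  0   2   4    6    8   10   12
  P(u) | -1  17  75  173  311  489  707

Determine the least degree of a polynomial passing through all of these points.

2

Forward differences of the values at u = 0, 2, 4, 6, 8, 10, 12:
  P  : -1  17  75  173  311  489  707
  Δ  : 18  58  98  138  178  218
  Δ^2: 40  40  40  40  40
  Δ^3: 0  0  0  0
  Δ^4: 0  0  0
  Δ^5: 0  0
  Δ^6: 0
The second differences are constant (40) and nonzero, while all higher differences vanish, so the minimal degree is 2.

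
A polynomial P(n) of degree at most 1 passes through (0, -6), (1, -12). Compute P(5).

Write P(n) = an + b. Substituting each data point gives a linear system:
  b = -6
  a + b = -12
Solving the system yields a = -6, b = -6.
So P(n) = -6n - 6.
Then P(5) = -36.

-36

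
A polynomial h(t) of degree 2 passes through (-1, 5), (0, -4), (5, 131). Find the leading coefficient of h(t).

Write h(t) = at^2 + bt + c. Substituting each data point gives a linear system:
  a - b + c = 5
  c = -4
  25a + 5b + c = 131
Solving the system yields a = 6, b = -3, c = -4.
So h(t) = 6t² - 3t - 4.
The leading coefficient is 6.

6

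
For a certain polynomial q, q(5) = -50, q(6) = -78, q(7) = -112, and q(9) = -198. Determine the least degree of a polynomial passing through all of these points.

2

Divided differences on the nodes 5, 6, 7, 9:
  order 0: -50  -78  -112  -198
  order 1: -28  -34  -43
  order 2: -3  -3
  order 3: 0
The order-2 divided differences are all -3 (nonzero) and every higher order vanishes, so the data lies on a polynomial of degree exactly 2.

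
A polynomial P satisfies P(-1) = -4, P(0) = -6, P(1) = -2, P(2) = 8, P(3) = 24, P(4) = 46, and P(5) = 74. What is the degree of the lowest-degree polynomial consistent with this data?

Forward differences of the values at s = -1, 0, 1, 2, 3, 4, 5:
  P  : -4  -6  -2  8  24  46  74
  Δ  : -2  4  10  16  22  28
  Δ^2: 6  6  6  6  6
  Δ^3: 0  0  0  0
  Δ^4: 0  0  0
  Δ^5: 0  0
  Δ^6: 0
The second differences are constant (6) and nonzero, while all higher differences vanish, so the minimal degree is 2.

2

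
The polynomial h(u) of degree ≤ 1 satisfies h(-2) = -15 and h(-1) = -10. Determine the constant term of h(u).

Write h(u) = au + b. Substituting each data point gives a linear system:
  -2a + b = -15
  -a + b = -10
Solving the system yields a = 5, b = -5.
So h(u) = 5u - 5.
The constant term is -5.

-5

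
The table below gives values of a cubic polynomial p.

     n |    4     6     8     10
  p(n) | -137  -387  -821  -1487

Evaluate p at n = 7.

Write p(n) = an^3 + bn^2 + cn + d. Substituting each data point gives a linear system:
  64a + 16b + 4c + d = -137
  216a + 36b + 6c + d = -387
  512a + 64b + 8c + d = -821
  1000a + 100b + 10c + d = -1487
Solving the system yields a = -1, b = -5, c = 1, d = 3.
So p(n) = -n^3 - 5n^2 + n + 3.
Then p(7) = -578.

-578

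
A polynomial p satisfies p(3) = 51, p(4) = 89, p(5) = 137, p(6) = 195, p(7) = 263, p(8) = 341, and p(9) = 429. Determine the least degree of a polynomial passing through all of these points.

2

Forward differences of the values at s = 3, 4, 5, 6, 7, 8, 9:
  p  : 51  89  137  195  263  341  429
  Δ  : 38  48  58  68  78  88
  Δ^2: 10  10  10  10  10
  Δ^3: 0  0  0  0
  Δ^4: 0  0  0
  Δ^5: 0  0
  Δ^6: 0
The second differences are constant (10) and nonzero, while all higher differences vanish, so the minimal degree is 2.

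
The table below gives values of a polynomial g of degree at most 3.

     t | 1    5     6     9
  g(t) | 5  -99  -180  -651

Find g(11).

Using the Lagrange interpolation formula with nodes 1, 5, 6, 9:
  L_0(t) = (t - 5)(t - 6)(t - 9) / -160
  L_1(t) = (t - 1)(t - 6)(t - 9) / 16
  L_2(t) = (t - 1)(t - 5)(t - 9) / -15
  L_3(t) = (t - 1)(t - 5)(t - 6) / 96
Then g(t) = 5·L_0(t) - 99·L_1(t) - 180·L_2(t) - 651·L_3(t).
Expanding and collecting terms gives g(t) = -t³ + t² - t + 6.
Evaluating at t = 11: g(11) = -1215.

-1215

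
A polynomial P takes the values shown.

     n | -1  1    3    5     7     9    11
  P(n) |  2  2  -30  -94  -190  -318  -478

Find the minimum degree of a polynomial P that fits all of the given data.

2

Forward differences of the values at n = -1, 1, 3, 5, 7, 9, 11:
  P  : 2  2  -30  -94  -190  -318  -478
  Δ  : 0  -32  -64  -96  -128  -160
  Δ^2: -32  -32  -32  -32  -32
  Δ^3: 0  0  0  0
  Δ^4: 0  0  0
  Δ^5: 0  0
  Δ^6: 0
The second differences are constant (-32) and nonzero, while all higher differences vanish, so the minimal degree is 2.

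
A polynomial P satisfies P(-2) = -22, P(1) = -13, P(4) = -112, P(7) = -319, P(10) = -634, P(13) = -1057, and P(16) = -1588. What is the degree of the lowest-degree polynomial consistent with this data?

2

Forward differences of the values at s = -2, 1, 4, 7, 10, 13, 16:
  P  : -22  -13  -112  -319  -634  -1057  -1588
  Δ  : 9  -99  -207  -315  -423  -531
  Δ^2: -108  -108  -108  -108  -108
  Δ^3: 0  0  0  0
  Δ^4: 0  0  0
  Δ^5: 0  0
  Δ^6: 0
The second differences are constant (-108) and nonzero, while all higher differences vanish, so the minimal degree is 2.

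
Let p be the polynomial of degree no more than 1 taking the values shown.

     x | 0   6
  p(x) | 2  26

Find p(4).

18

Using the Lagrange interpolation formula with nodes 0, 6:
  L_0(x) = (x - 6) / -6
  L_1(x) = x / 6
Then p(x) = 2·L_0(x) + 26·L_1(x).
Expanding and collecting terms gives p(x) = 4x + 2.
Evaluating at x = 4: p(4) = 18.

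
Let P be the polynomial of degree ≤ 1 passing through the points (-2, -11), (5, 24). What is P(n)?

P(n) = 5n - 1

Using the Lagrange interpolation formula with nodes -2, 5:
  L_0(n) = (n - 5) / -7
  L_1(n) = (n + 2) / 7
Then P(n) = -11·L_0(n) + 24·L_1(n).
Expanding and collecting terms gives P(n) = 5n - 1.
Check: P(-2) = -11. ✓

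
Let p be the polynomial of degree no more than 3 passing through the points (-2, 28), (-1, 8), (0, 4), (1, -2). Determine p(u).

Using the Lagrange interpolation formula with nodes -2, -1, 0, 1:
  L_0(u) = (u + 1)u(u - 1) / -6
  L_1(u) = (u + 2)u(u - 1) / 2
  L_2(u) = (u + 2)(u + 1)(u - 1) / -2
  L_3(u) = (u + 2)(u + 1)u / 6
Then p(u) = 28·L_0(u) + 8·L_1(u) + 4·L_2(u) - 2·L_3(u).
Expanding and collecting terms gives p(u) = -3u³ - u² - 2u + 4.
Check: p(-2) = 28. ✓

p(u) = -3u^3 - u^2 - 2u + 4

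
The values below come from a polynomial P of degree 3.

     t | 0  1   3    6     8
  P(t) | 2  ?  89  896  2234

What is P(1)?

The 4 known points determine the degree-3 polynomial uniquely.
Write P(t) = at^3 + bt^2 + ct + d. Substituting each data point gives a linear system:
  d = 2
  27a + 9b + 3c + d = 89
  216a + 36b + 6c + d = 896
  512a + 64b + 8c + d = 2234
Solving the system yields a = 5, b = -5, c = -1, d = 2.
So P(t) = 5t^3 - 5t^2 - t + 2.
Then P(1) = 1.

1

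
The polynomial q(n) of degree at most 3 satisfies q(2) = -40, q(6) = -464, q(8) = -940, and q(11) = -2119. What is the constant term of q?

Write q(n) = an^3 + bn^2 + cn + d. Substituting each data point gives a linear system:
  8a + 4b + 2c + d = -40
  216a + 36b + 6c + d = -464
  512a + 64b + 8c + d = -940
  1331a + 121b + 11c + d = -2119
Solving the system yields a = -1, b = -6, c = -6, d = 4.
So q(n) = -n³ - 6n² - 6n + 4.
The constant term is 4.

4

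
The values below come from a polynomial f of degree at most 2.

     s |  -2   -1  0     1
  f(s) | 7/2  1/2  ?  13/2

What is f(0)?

The 3 known points determine the degree-2 polynomial uniquely.
Write f(s) = as^2 + bs + c. Substituting each data point gives a linear system:
  4a - 2b + c = 7/2
  a - b + c = 1/2
  a + b + c = 13/2
Solving the system yields a = 2, b = 3, c = 3/2.
So f(s) = 2s^2 + 3s + 3/2.
Then f(0) = 3/2.

3/2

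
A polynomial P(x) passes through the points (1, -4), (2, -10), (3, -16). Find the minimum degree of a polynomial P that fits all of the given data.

1

Forward differences of the values at x = 1, 2, 3:
  P  : -4  -10  -16
  Δ  : -6  -6
  Δ^2: 0
The first differences are constant (-6) and nonzero, while all higher differences vanish, so the minimal degree is 1.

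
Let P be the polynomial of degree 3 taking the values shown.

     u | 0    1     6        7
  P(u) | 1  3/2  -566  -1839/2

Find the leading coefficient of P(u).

-3

Write P(u) = au^3 + bu^2 + cu + d. Substituting each data point gives a linear system:
  d = 1
  a + b + c + d = 3/2
  216a + 36b + 6c + d = -566
  343a + 49b + 7c + d = -1839/2
Solving the system yields a = -3, b = 2, c = 3/2, d = 1.
So P(u) = -3u^3 + 2u^2 + (3/2)u + 1.
The leading coefficient is -3.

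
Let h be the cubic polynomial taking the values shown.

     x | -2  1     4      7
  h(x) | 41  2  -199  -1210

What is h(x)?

Write h(x) = ax^3 + bx^2 + cx + d. Substituting each data point gives a linear system:
  -8a + 4b - 2c + d = 41
  a + b + c + d = 2
  64a + 16b + 4c + d = -199
  343a + 49b + 7c + d = -1210
Solving the system yields a = -4, b = 3, c = 2, d = 1.
So h(x) = -4x³ + 3x² + 2x + 1.
Check: h(1) = 2. ✓

h(x) = -4x^3 + 3x^2 + 2x + 1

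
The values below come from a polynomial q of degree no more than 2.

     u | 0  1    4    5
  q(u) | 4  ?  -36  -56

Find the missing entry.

0

The 3 known points determine the degree-2 polynomial uniquely.
Write q(u) = au^2 + bu + c. Substituting each data point gives a linear system:
  c = 4
  16a + 4b + c = -36
  25a + 5b + c = -56
Solving the system yields a = -2, b = -2, c = 4.
So q(u) = -2u² - 2u + 4.
Then q(1) = 0.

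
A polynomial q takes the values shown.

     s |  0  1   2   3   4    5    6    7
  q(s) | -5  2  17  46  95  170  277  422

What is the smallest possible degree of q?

3

Forward differences of the values at s = 0, 1, 2, 3, 4, 5, 6, 7:
  q  : -5  2  17  46  95  170  277  422
  Δ  : 7  15  29  49  75  107  145
  Δ^2: 8  14  20  26  32  38
  Δ^3: 6  6  6  6  6
  Δ^4: 0  0  0  0
  Δ^5: 0  0  0
  Δ^6: 0  0
  Δ^7: 0
The third differences are constant (6) and nonzero, while all higher differences vanish, so the minimal degree is 3.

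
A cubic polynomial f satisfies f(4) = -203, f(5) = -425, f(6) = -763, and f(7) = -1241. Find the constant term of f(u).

5

Write f(u) = au^3 + bu^2 + cu + d. Substituting each data point gives a linear system:
  64a + 16b + 4c + d = -203
  125a + 25b + 5c + d = -425
  216a + 36b + 6c + d = -763
  343a + 49b + 7c + d = -1241
Solving the system yields a = -4, b = 2, c = 4, d = 5.
So f(u) = -4u³ + 2u² + 4u + 5.
The constant term is 5.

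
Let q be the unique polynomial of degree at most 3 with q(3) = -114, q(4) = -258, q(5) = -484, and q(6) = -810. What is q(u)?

Write q(u) = au^3 + bu^2 + cu + d. Substituting each data point gives a linear system:
  27a + 9b + 3c + d = -114
  64a + 16b + 4c + d = -258
  125a + 25b + 5c + d = -484
  216a + 36b + 6c + d = -810
Solving the system yields a = -3, b = -5, c = 2, d = 6.
So q(u) = -3u³ - 5u² + 2u + 6.
Check: q(6) = -810. ✓

q(u) = -3u^3 - 5u^2 + 2u + 6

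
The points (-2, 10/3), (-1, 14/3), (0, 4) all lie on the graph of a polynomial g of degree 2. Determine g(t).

Using the Lagrange interpolation formula with nodes -2, -1, 0:
  L_0(t) = (t + 1)t / 2
  L_1(t) = (t + 2)t / -1
  L_2(t) = (t + 2)(t + 1) / 2
Then g(t) = 10/3·L_0(t) + 14/3·L_1(t) + 4·L_2(t).
Expanding and collecting terms gives g(t) = -t² - (5/3)t + 4.
Check: g(0) = 4. ✓

g(t) = -t^2 - (5/3)t + 4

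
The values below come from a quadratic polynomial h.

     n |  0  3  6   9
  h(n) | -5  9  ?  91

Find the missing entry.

On equispaced nodes a degree-2 polynomial has vanishing third forward difference, so
  - h(0) + 3·h(3) - 3·h(6) + h(9) = 0.
Substituting the known values and solving for h(6):
  -3·h(6) = -123
  h(6) = 41.

41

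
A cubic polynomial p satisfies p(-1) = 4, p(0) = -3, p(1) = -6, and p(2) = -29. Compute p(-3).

Using the Lagrange interpolation formula with nodes -1, 0, 1, 2:
  L_0(x) = x(x - 1)(x - 2) / -6
  L_1(x) = (x + 1)(x - 1)(x - 2) / 2
  L_2(x) = (x + 1)x(x - 2) / -2
  L_3(x) = (x + 1)x(x - 1) / 6
Then p(x) = 4·L_0(x) - 3·L_1(x) - 6·L_2(x) - 29·L_3(x).
Expanding and collecting terms gives p(x) = -4x^3 + 2x^2 - x - 3.
Evaluating at x = -3: p(-3) = 126.

126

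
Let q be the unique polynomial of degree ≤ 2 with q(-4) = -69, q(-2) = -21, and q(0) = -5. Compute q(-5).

Using the Lagrange interpolation formula with nodes -4, -2, 0:
  L_0(x) = (x + 2)x / 8
  L_1(x) = (x + 4)x / -4
  L_2(x) = (x + 4)(x + 2) / 8
Then q(x) = -69·L_0(x) - 21·L_1(x) - 5·L_2(x).
Expanding and collecting terms gives q(x) = -4x² - 5.
Evaluating at x = -5: q(-5) = -105.

-105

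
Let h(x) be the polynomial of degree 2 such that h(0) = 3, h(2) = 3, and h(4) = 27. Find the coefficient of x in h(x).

-6

Write h(x) = ax^2 + bx + c. Substituting each data point gives a linear system:
  c = 3
  4a + 2b + c = 3
  16a + 4b + c = 27
Solving the system yields a = 3, b = -6, c = 3.
So h(x) = 3x² - 6x + 3.
The coefficient of x is -6.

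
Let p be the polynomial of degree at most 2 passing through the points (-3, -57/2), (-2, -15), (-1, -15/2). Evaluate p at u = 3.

-75/2

Using the Lagrange interpolation formula with nodes -3, -2, -1:
  L_0(u) = (u + 2)(u + 1) / 2
  L_1(u) = (u + 3)(u + 1) / -1
  L_2(u) = (u + 3)(u + 2) / 2
Then p(u) = -57/2·L_0(u) - 15·L_1(u) - 15/2·L_2(u).
Expanding and collecting terms gives p(u) = -3u² - (3/2)u - 6.
Evaluating at u = 3: p(3) = -75/2.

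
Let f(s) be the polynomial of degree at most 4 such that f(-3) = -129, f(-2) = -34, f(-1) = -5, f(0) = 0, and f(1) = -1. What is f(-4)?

Write f(s) = as^4 + bs^3 + cs^2 + ds + e. Substituting each data point gives a linear system:
  81a - 27b + 9c - 3d + e = -129
  16a - 8b + 4c - 2d + e = -34
  a - b + c - d + e = -5
  e = 0
  a + b + c + d + e = -1
Solving the system yields a = -1, b = 1, c = -2, d = 1, e = 0.
So f(s) = -s^4 + s^3 - 2s^2 + s.
Then f(-4) = -356.

-356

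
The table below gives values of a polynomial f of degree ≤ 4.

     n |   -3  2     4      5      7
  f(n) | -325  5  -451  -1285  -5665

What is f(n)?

f(n) = -3n^4 + 4n^3 + 3n^2 + 2n + 5

Write f(n) = an^4 + bn^3 + cn^2 + dn + e. Substituting each data point gives a linear system:
  81a - 27b + 9c - 3d + e = -325
  16a + 8b + 4c + 2d + e = 5
  256a + 64b + 16c + 4d + e = -451
  625a + 125b + 25c + 5d + e = -1285
  2401a + 343b + 49c + 7d + e = -5665
Solving the system yields a = -3, b = 4, c = 3, d = 2, e = 5.
So f(n) = -3n⁴ + 4n³ + 3n² + 2n + 5.
Check: f(7) = -5665. ✓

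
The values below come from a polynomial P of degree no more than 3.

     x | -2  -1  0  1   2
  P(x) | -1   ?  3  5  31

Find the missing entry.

7

On equispaced nodes a degree-3 polynomial has vanishing fourth forward difference, so
  P(-2) - 4·P(-1) + 6·P(0) - 4·P(1) + P(2) = 0.
Substituting the known values and solving for P(-1):
  -4·P(-1) = -28
  P(-1) = 7.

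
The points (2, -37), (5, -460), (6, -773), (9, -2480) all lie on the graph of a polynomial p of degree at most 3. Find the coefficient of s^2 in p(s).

Write p(s) = as^3 + bs^2 + cs + d. Substituting each data point gives a linear system:
  8a + 4b + 2c + d = -37
  125a + 25b + 5c + d = -460
  216a + 36b + 6c + d = -773
  729a + 81b + 9c + d = -2480
Solving the system yields a = -3, b = -4, c = 4, d = -5.
So p(s) = -3s^3 - 4s^2 + 4s - 5.
The coefficient of s^2 is -4.

-4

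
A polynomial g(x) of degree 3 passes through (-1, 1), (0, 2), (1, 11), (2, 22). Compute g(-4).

106

Write g(x) = ax^3 + bx^2 + cx + d. Substituting each data point gives a linear system:
  -a + b - c + d = 1
  d = 2
  a + b + c + d = 11
  8a + 4b + 2c + d = 22
Solving the system yields a = -1, b = 4, c = 6, d = 2.
So g(x) = -x^3 + 4x^2 + 6x + 2.
Then g(-4) = 106.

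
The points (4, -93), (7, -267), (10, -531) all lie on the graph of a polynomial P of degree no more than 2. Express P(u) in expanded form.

P(u) = -5u^2 - 3u - 1

Write P(u) = au^2 + bu + c. Substituting each data point gives a linear system:
  16a + 4b + c = -93
  49a + 7b + c = -267
  100a + 10b + c = -531
Solving the system yields a = -5, b = -3, c = -1.
So P(u) = -5u^2 - 3u - 1.
Check: P(10) = -531. ✓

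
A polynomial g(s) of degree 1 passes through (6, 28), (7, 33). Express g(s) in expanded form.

g(s) = 5s - 2

Write g(s) = as + b. Substituting each data point gives a linear system:
  6a + b = 28
  7a + b = 33
Solving the system yields a = 5, b = -2.
So g(s) = 5s - 2.
Check: g(7) = 33. ✓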